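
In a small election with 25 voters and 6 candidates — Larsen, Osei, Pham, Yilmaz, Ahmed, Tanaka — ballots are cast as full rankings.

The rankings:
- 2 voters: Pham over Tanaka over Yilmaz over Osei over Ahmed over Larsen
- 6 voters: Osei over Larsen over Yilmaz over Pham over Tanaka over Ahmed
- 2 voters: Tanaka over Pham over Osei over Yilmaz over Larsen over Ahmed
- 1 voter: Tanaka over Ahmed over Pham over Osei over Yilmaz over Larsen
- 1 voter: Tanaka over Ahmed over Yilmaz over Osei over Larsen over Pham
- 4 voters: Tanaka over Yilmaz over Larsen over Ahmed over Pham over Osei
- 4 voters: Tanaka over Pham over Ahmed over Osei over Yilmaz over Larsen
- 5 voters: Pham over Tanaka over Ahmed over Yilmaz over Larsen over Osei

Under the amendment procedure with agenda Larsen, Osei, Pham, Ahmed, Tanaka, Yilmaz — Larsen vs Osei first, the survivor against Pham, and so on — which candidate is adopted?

Round 1: Larsen vs Osei — 9–16, Osei advances.
Round 2: Osei vs Pham — 7–18, Pham advances.
Round 3: Pham vs Ahmed — 19–6, Pham advances.
Round 4: Pham vs Tanaka — 13–12, Pham advances.
Round 5: Pham vs Yilmaz — 14–11, Pham advances.
Pham survives the agenda.

Pham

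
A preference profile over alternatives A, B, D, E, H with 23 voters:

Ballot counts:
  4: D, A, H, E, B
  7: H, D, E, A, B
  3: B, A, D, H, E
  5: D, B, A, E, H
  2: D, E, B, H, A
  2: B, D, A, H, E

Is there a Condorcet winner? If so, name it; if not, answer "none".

D

Pairwise majorities:
A vs B: B wins 12–11.
A vs D: D wins 20–3.
A–E: A 14–9.
A vs H: A wins 14–9.
B vs D: D, 18–5.
B vs E: E wins 13–10.
B vs H: B wins 12–11.
D vs E: D wins 23–0.
D–H: D 16–7.
E vs H: H, 16–7.
D wins every pairwise contest, so D is the Condorcet winner.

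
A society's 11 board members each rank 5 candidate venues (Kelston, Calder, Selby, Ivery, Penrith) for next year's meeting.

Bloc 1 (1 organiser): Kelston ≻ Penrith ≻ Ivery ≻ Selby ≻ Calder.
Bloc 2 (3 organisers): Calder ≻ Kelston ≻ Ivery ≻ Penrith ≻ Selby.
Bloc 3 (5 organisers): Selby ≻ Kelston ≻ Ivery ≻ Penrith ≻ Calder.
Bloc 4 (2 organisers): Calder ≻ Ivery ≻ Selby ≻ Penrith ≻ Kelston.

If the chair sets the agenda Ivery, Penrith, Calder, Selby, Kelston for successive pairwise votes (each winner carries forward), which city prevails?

Kelston

Round 1: Ivery vs Penrith — 10–1, Ivery advances.
Round 2: Ivery vs Calder — 6–5, Ivery advances.
Round 3: Ivery vs Selby — 6–5, Ivery advances.
Round 4: Ivery vs Kelston — 2–9, Kelston advances.
The agenda winner is Kelston.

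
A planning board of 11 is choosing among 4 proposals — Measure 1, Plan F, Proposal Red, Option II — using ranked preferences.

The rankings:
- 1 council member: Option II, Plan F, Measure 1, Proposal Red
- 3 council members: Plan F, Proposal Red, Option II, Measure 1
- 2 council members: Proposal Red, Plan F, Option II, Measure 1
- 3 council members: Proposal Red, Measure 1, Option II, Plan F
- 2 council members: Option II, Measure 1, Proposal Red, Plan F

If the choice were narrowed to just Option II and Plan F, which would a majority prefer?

Ballots ranking Option II above Plan F: 1 + 3 + 2 = 6.
Ballots ranking Plan F above Option II: 11 − 6 = 5.
Option II wins the head-to-head 6–5.

Option II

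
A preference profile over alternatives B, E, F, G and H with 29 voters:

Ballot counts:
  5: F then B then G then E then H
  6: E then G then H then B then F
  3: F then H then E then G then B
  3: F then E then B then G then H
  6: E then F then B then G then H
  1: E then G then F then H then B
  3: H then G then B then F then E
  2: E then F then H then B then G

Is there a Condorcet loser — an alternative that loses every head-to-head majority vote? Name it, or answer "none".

Pairwise majorities:
B vs E: B is ranked higher on 5+3 = 8 ballots, E on 21. E wins 21–8.
B vs F: 6+3 = 9 for B, 20 for F — F by 20–9.
B vs G: B preferred on 5+3+6+2 = 16 ballots; B wins 16–13.
B vs H: B is ranked higher on 5+3+6 = 14 ballots, H on 15. H wins 15–14.
E vs F: E, 15–14.
E–G: E 21–8.
E vs H: E, 23–6.
F–G: F 19–10.
F vs H: 20 to 9, F.
G vs H: G is ranked higher on 5+6+3+6+1 = 21 ballots, H on 8. G wins 21–8.
No alternative is winless: B beats G; E beats B; F beats B; G beats H; H beats B. There is no Condorcet loser.

none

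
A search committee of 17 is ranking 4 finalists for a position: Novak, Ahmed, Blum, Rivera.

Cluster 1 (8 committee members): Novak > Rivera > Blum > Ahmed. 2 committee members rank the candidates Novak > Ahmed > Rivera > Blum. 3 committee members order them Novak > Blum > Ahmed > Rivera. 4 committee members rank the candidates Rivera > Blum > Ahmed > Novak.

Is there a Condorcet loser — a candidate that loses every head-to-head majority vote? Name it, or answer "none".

Pairwise majorities:
Novak vs Ahmed: 8+2+3 = 13 for Novak, 4 for Ahmed — Novak by 13–4.
Novak vs Blum: Novak wins 13–4.
Novak vs Rivera: Novak is ranked higher on 8+2+3 = 13 ballots, Rivera on 4. Novak wins 13–4.
Ahmed–Blum: Blum 15–2.
Ahmed vs Rivera: Ahmed is ranked higher on 2+3 = 5 ballots, Rivera on 12. Rivera wins 12–5.
Blum vs Rivera: Rivera, 14–3.
Ahmed is beaten in every head-to-head and is the Condorcet loser.

Ahmed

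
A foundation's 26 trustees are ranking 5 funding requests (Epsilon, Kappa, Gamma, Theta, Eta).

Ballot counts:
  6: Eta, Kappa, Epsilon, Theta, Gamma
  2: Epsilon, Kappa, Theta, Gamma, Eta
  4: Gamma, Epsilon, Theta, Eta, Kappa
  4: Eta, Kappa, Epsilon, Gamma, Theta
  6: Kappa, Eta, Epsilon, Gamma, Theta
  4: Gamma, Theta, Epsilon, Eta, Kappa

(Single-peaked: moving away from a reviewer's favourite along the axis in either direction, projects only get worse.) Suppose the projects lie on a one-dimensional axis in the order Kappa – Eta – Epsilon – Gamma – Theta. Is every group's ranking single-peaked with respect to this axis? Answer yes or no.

no

Axis positions: Kappa=1, Eta=2, Epsilon=3, Gamma=4, Theta=5.
Group 1: ranking walks positions 2-1-3-5-4; Theta is ranked above Gamma even though Gamma lies between Theta and the peak Eta on the axis — preferences dip and rise again. Not single-peaked.
Group 2: ranking walks positions 3-1-5-4-2; Kappa is ranked above Eta even though Eta lies between Kappa and the peak Epsilon on the axis — preferences dip and rise again. Not single-peaked.
Group 3 (peak Gamma at position 4): ranking walks positions 4-3-5-2-1, expanding outward from the peak — single-peaked.
Group 4 (peak Eta at position 2): ranking walks positions 2-1-3-4-5, expanding outward from the peak — single-peaked.
Group 5 (peak Kappa at position 1): ranking walks positions 1-2-3-4-5, expanding outward from the peak — single-peaked.
Group 6 (peak Gamma at position 4): ranking walks positions 4-5-3-2-1, expanding outward from the peak — single-peaked.
Group 1 violates single-peakedness, so the profile is not single-peaked on this axis.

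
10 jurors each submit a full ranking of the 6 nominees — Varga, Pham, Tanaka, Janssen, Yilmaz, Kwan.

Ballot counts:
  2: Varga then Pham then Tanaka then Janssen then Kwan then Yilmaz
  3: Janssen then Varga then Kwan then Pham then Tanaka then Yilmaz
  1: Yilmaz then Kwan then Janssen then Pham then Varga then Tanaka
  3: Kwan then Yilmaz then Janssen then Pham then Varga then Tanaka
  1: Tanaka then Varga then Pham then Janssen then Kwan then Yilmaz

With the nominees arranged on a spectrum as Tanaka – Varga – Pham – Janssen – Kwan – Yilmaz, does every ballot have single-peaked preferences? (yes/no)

Axis positions: Tanaka=1, Varga=2, Pham=3, Janssen=4, Kwan=5, Yilmaz=6.
Bloc 1 (peak Varga at position 2): ranking walks positions 2-3-1-4-5-6, expanding outward from the peak — single-peaked.
Bloc 2: ranking walks positions 4-2-5-3-1-6; Varga is ranked above Pham even though Pham lies between Varga and the peak Janssen on the axis — preferences dip and rise again. Not single-peaked.
Bloc 3 (peak Yilmaz at position 6): ranking walks positions 6-5-4-3-2-1, expanding outward from the peak — single-peaked.
Bloc 4 (peak Kwan at position 5): ranking walks positions 5-6-4-3-2-1, expanding outward from the peak — single-peaked.
Bloc 5 (peak Tanaka at position 1): ranking walks positions 1-2-3-4-5-6, expanding outward from the peak — single-peaked.
Bloc 2 violates single-peakedness, so the profile is not single-peaked on this axis.

no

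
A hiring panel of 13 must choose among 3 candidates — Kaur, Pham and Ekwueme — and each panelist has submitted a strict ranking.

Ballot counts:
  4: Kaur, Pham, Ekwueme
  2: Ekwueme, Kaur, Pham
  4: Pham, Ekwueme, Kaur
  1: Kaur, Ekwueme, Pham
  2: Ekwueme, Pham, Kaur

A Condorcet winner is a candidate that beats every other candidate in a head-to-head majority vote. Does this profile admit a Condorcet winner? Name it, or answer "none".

Check each pair by majority over 13 ballots:
Kaur vs Pham: Kaur, 7–6.
Kaur–Ekwueme: Ekwueme 8–5.
Pham–Ekwueme: Pham 8–5.
No candidate is unbeaten: Kaur loses to Ekwueme; Pham loses to Kaur; Ekwueme loses to Pham. In particular Kaur beats Pham beats Ekwueme beats Kaur is a majority cycle — no Condorcet winner exists.

none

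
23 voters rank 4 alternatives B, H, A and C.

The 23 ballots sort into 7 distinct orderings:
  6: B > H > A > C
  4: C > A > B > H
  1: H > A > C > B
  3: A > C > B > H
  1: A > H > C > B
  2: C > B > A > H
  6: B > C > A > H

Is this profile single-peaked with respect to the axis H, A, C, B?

Axis positions: H=1, A=2, C=3, B=4.
Type 1: ranking walks positions 4-1-2-3; H is ranked above C even though C lies between H and the peak B on the axis — preferences dip and rise again. Not single-peaked.
Type 2 (peak C at position 3): ranking walks positions 3-2-4-1, expanding outward from the peak — single-peaked.
Type 3 (peak H at position 1): ranking walks positions 1-2-3-4, expanding outward from the peak — single-peaked.
Type 4 (peak A at position 2): ranking walks positions 2-3-4-1, expanding outward from the peak — single-peaked.
Type 5 (peak A at position 2): ranking walks positions 2-1-3-4, expanding outward from the peak — single-peaked.
Type 6 (peak C at position 3): ranking walks positions 3-4-2-1, expanding outward from the peak — single-peaked.
Type 7 (peak B at position 4): ranking walks positions 4-3-2-1, expanding outward from the peak — single-peaked.
Type 1 violates single-peakedness, so the profile is not single-peaked on this axis.

no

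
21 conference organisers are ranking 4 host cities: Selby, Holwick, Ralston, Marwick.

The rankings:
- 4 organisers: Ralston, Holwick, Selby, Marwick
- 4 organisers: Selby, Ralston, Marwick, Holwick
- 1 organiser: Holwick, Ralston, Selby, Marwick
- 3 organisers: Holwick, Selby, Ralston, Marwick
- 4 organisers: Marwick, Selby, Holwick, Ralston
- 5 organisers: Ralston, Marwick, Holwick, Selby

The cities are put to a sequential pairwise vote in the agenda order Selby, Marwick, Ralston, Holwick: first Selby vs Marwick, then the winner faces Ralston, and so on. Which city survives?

Holwick

Round 1: Selby vs Marwick — 12–9, Selby advances.
Round 2: Selby vs Ralston — 11–10, Selby advances.
Round 3: Selby vs Holwick — 8–13, Holwick advances.
The agenda winner is Holwick.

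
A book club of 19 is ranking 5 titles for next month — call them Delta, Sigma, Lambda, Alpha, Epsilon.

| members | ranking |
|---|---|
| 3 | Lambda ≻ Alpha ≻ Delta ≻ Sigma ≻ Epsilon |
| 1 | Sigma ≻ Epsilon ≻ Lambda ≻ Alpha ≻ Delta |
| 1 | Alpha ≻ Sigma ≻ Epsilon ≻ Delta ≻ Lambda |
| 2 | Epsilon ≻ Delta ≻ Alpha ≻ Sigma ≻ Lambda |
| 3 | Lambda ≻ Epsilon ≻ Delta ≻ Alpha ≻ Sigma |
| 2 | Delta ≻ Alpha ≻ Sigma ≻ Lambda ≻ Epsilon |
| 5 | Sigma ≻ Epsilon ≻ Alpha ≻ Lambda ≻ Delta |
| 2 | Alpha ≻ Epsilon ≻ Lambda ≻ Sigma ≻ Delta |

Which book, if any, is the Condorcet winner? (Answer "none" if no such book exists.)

Pairwise majorities:
Delta vs Sigma: Delta is ranked higher on 3+2+3+2 = 10 ballots, Sigma on 9. Delta wins 10–9.
Delta vs Lambda: Delta preferred on 1+2+2 = 5 ballots; Lambda wins 14–5.
Delta vs Alpha: 2+3+2 = 7 for Delta, 12 for Alpha — Alpha by 12–7.
Delta vs Epsilon: 3+2 = 5 for Delta, 14 for Epsilon — Epsilon by 14–5.
Sigma vs Lambda: Sigma, 11–8.
Sigma vs Alpha: Sigma preferred on 1+5 = 6 ballots; Alpha wins 13–6.
Sigma vs Epsilon: Sigma is ranked higher on 3+1+1+2+5 = 12 ballots, Epsilon on 7. Sigma wins 12–7.
Lambda vs Alpha: Alpha, 12–7.
Lambda vs Epsilon: Epsilon, 11–8.
Alpha vs Epsilon: 8 to 11, Epsilon.
Each book drops at least one matchup (Delta loses to Lambda; Sigma loses to Delta; Lambda loses to Sigma; Alpha loses to Epsilon; Epsilon loses to Sigma); the cycle Delta → Sigma → Lambda → Delta rules out a Condorcet winner.

none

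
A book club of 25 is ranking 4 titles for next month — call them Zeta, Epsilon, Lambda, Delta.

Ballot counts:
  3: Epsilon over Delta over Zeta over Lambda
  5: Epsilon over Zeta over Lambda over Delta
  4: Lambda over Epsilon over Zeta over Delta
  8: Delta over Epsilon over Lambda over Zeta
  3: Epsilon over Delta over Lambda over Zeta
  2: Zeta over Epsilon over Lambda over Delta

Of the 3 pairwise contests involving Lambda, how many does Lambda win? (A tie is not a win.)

Lambda against each rival (25 members):
Lambda vs Zeta: Lambda is ranked higher on 4+8+3 = 15 ballots, Zeta on 10. Lambda wins 15–10.
Lambda vs Epsilon: Lambda preferred on 4 ballots; Epsilon wins 21–4.
Lambda vs Delta: Delta wins 14–11.
Lambda beats Zeta; loses to Epsilon, Delta — 1 pairwise win.

1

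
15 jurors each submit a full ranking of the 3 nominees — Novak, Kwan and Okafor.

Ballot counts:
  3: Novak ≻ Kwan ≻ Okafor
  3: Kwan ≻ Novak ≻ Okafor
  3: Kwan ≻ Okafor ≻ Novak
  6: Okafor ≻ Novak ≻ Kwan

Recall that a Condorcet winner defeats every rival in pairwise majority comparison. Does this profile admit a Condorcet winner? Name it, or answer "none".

none

Check each pair by majority over 15 ballots:
Novak vs Kwan: Novak, 9–6.
Novak vs Okafor: Okafor wins 9–6.
Kwan vs Okafor: Kwan wins 9–6.
Every nominee loses at least once (Novak loses to Okafor; Kwan loses to Novak; Okafor loses to Kwan). The majority relation contains the cycle Novak beats Kwan beats Okafor beats Novak, so there is no Condorcet winner.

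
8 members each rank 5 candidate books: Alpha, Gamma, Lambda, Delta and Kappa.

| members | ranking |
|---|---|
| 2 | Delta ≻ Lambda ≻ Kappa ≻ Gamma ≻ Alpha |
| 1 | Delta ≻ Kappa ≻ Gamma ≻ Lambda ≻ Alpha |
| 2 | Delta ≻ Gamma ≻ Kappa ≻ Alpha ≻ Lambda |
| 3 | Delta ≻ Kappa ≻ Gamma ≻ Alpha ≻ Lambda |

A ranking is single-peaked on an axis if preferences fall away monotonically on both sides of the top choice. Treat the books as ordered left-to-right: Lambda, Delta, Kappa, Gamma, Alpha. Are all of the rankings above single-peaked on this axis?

Axis positions: Lambda=1, Delta=2, Kappa=3, Gamma=4, Alpha=5.
Cluster 1 (peak Delta at position 2): ranking walks positions 2-1-3-4-5, expanding outward from the peak — single-peaked.
Cluster 2 (peak Delta at position 2): ranking walks positions 2-3-4-1-5, expanding outward from the peak — single-peaked.
Cluster 3: ranking walks positions 2-4-3-5-1; Gamma is ranked above Kappa even though Kappa lies between Gamma and the peak Delta on the axis — preferences dip and rise again. Not single-peaked.
Cluster 4 (peak Delta at position 2): ranking walks positions 2-3-4-5-1, expanding outward from the peak — single-peaked.
Cluster 3 violates single-peakedness, so the profile is not single-peaked on this axis.

no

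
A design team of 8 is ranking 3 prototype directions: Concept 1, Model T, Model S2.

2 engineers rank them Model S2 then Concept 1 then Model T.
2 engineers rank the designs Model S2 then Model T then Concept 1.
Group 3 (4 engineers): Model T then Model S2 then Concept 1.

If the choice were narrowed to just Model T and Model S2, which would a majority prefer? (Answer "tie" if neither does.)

tie

Ballots ranking Model T above Model S2: 4.
Ballots ranking Model S2 above Model T: 8 − 4 = 4.
4–4: the pair ties.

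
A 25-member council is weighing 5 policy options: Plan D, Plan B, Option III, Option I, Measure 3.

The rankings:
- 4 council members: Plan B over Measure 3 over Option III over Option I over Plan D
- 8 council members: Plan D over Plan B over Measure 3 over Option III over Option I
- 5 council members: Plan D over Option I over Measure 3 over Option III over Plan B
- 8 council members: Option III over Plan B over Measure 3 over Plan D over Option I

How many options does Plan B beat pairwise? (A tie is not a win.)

2

Plan B against each rival (25 council members):
Plan B–Plan D: Plan D 13–12.
Plan B vs Option III: Option III wins 13–12.
Plan B vs Option I: 20 to 5, Plan B.
Plan B–Measure 3: Plan B 20–5.
Plan B beats Option I, Measure 3; loses to Plan D, Option III — 2 pairwise wins.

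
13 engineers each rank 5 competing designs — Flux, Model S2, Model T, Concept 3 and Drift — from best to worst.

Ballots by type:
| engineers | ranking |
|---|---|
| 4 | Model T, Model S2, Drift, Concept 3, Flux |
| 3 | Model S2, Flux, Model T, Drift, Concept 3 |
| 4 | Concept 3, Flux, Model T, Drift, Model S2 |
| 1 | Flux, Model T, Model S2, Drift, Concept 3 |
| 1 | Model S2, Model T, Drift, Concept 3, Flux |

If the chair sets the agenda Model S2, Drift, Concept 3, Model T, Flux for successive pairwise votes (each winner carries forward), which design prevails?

Flux

Round 1: Model S2 vs Drift — 9–4, Model S2 advances.
Round 2: Model S2 vs Concept 3 — 9–4, Model S2 advances.
Round 3: Model S2 vs Model T — 4–9, Model T advances.
Round 4: Model T vs Flux — 5–8, Flux advances.
Flux survives the agenda.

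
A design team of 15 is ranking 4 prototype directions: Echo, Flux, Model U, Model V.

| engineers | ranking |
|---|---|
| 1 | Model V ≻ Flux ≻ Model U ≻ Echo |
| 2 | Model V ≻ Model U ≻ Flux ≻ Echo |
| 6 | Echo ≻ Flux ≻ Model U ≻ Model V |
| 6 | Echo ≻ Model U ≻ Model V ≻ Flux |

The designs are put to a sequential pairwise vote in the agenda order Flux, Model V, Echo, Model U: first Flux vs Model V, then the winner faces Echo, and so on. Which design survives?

Echo

Round 1: Flux vs Model V — 6–9, Model V advances.
Round 2: Model V vs Echo — 3–12, Echo advances.
Round 3: Echo vs Model U — 12–3, Echo advances.
Echo survives the agenda.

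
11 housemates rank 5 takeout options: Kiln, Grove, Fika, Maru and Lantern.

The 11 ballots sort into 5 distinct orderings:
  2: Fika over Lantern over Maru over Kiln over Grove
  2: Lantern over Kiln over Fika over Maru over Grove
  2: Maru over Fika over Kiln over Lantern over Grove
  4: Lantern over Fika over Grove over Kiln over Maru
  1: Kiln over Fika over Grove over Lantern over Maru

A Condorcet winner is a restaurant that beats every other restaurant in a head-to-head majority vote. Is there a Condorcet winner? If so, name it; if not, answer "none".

Check each pair by majority over 11 ballots:
Kiln vs Grove: 7 to 4, Kiln.
Kiln vs Fika: 3 to 8, Fika.
Kiln vs Maru: Kiln is ranked higher on 2+4+1 = 7 ballots, Maru on 4. Kiln wins 7–4.
Kiln vs Lantern: 2+1 = 3 for Kiln, 8 for Lantern — Lantern by 8–3.
Grove vs Fika: 0 to 11, Fika.
Grove vs Maru: Grove preferred on 4+1 = 5 ballots; Maru wins 6–5.
Grove vs Lantern: Grove preferred on 1 ballot; Lantern wins 10–1.
Fika vs Maru: 9 to 2, Fika.
Fika vs Lantern: Fika is ranked higher on 2+2+1 = 5 ballots, Lantern on 6. Lantern wins 6–5.
Maru vs Lantern: 2 for Maru, 9 for Lantern — Lantern by 9–2.
Lantern defeats every rival head-to-head and is the Condorcet winner.

Lantern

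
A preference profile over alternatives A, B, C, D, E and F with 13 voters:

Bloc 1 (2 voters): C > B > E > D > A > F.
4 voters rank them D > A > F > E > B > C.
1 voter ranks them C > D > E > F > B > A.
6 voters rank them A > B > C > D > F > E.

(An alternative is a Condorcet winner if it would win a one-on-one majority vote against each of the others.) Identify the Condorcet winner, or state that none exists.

none

Check each pair by majority over 13 ballots:
A vs B: A, 10–3.
A vs C: A wins 10–3.
A vs D: D, 7–6.
A–E: A 10–3.
A–F: A 12–1.
B vs C: B, 10–3.
B vs D: B wins 8–5.
B vs E: B, 8–5.
B–F: B 8–5.
C vs D: C wins 9–4.
C vs E: C, 9–4.
C–F: C 9–4.
D vs E: D, 11–2.
D vs F: D, 13–0.
E–F: F 10–3.
No alternative is unbeaten: A loses to D; B loses to A; C loses to A; D loses to B; E loses to A; F loses to A. In particular A beats B beats D beats A is a majority cycle — no Condorcet winner exists.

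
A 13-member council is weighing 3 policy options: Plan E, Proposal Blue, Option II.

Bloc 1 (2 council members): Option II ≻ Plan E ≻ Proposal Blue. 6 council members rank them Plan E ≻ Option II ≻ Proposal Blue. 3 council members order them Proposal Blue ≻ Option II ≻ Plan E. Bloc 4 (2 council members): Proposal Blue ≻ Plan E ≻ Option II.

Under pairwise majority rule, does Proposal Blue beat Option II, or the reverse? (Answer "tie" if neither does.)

Option II

Ballots ranking Proposal Blue above Option II: 3 + 2 = 5.
Ballots ranking Option II above Proposal Blue: 13 − 5 = 8.
Option II wins the head-to-head 8–5.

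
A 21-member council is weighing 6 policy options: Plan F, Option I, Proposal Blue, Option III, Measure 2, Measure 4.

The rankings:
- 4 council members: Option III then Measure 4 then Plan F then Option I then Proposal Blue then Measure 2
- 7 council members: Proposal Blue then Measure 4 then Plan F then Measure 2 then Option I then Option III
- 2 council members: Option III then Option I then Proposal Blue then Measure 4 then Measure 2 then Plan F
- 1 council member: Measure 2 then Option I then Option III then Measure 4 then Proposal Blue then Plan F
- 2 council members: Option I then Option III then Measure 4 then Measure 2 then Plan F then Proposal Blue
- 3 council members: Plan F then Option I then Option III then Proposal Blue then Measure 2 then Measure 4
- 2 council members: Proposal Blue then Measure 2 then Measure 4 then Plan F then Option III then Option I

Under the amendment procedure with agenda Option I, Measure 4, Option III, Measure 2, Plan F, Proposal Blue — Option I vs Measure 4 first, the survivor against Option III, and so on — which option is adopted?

Round 1: Option I vs Measure 4 — 8–13, Measure 4 advances.
Round 2: Measure 4 vs Option III — 9–12, Option III advances.
Round 3: Option III vs Measure 2 — 11–10, Option III advances.
Round 4: Option III vs Plan F — 9–12, Plan F advances.
Round 5: Plan F vs Proposal Blue — 9–12, Proposal Blue advances.
The agenda winner is Proposal Blue.

Proposal Blue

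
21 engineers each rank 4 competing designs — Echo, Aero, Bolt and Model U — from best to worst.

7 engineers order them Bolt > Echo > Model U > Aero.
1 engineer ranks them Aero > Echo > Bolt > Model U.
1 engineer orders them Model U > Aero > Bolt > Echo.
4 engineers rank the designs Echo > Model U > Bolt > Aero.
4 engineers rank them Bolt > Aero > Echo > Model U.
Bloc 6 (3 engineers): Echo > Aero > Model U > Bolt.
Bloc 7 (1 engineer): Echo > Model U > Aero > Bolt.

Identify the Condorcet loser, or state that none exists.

Pairwise majorities:
Echo vs Aero: Echo is ranked higher on 7+4+3+1 = 15 ballots, Aero on 6. Echo wins 15–6.
Echo vs Bolt: 1+4+3+1 = 9 for Echo, 12 for Bolt — Bolt by 12–9.
Echo–Model U: Echo 20–1.
Aero vs Bolt: Aero preferred on 1+1+3+1 = 6 ballots; Bolt wins 15–6.
Aero–Model U: Model U 13–8.
Bolt vs Model U: Bolt, 12–9.
Only Aero has no wins; Aero is the Condorcet loser.

Aero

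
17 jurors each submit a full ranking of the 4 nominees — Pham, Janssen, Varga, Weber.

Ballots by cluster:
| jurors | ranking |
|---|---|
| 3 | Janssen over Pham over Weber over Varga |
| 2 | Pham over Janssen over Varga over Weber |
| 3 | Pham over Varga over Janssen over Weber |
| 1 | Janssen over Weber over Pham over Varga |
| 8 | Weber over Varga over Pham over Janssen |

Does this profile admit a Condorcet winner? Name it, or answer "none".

Head-to-head results (17 jurors):
Pham vs Janssen: Pham preferred on 2+3+8 = 13 ballots; Pham wins 13–4.
Pham vs Varga: 3+2+3+1 = 9 for Pham, 8 for Varga — Pham by 9–8.
Pham vs Weber: 8 to 9, Weber.
Janssen vs Varga: 3+2+1 = 6 for Janssen, 11 for Varga — Varga by 11–6.
Janssen vs Weber: Janssen preferred on 3+2+3+1 = 9 ballots; Janssen wins 9–8.
Varga vs Weber: 2+3 = 5 for Varga, 12 for Weber — Weber by 12–5.
No nominee is unbeaten: Pham loses to Weber; Janssen loses to Pham; Varga loses to Pham; Weber loses to Janssen. In particular Pham > Janssen > Weber > Pham is a majority cycle — no Condorcet winner exists.

none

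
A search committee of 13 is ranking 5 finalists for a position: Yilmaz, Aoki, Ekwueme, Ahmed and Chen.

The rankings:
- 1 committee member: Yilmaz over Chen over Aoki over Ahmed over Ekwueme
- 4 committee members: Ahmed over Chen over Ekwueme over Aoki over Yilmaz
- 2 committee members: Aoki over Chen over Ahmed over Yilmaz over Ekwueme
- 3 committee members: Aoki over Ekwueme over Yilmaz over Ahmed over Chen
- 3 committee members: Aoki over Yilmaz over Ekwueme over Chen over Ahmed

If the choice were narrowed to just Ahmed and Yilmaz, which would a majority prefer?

Ballots ranking Ahmed above Yilmaz: 4 + 2 = 6.
Ballots ranking Yilmaz above Ahmed: 13 − 6 = 7.
Yilmaz wins the head-to-head 7–6.

Yilmaz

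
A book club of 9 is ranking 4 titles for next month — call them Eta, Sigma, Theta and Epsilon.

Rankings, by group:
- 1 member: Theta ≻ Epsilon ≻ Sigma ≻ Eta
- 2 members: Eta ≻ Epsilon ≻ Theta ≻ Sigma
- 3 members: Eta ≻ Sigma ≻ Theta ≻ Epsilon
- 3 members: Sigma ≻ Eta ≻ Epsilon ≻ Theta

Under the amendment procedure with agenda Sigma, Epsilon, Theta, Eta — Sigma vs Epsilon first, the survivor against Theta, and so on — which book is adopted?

Eta

Round 1: Sigma vs Epsilon — 6–3, Sigma advances.
Round 2: Sigma vs Theta — 6–3, Sigma advances.
Round 3: Sigma vs Eta — 4–5, Eta advances.
The agenda winner is Eta.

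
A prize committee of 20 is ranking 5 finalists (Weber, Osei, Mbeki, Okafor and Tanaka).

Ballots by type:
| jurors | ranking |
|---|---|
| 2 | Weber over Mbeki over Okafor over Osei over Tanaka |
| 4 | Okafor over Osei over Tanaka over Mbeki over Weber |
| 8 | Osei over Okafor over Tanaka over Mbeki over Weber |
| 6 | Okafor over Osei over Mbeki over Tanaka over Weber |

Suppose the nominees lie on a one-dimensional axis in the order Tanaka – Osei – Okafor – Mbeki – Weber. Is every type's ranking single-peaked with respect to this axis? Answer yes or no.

Axis positions: Tanaka=1, Osei=2, Okafor=3, Mbeki=4, Weber=5.
Type 1 (peak Weber at position 5): ranking walks positions 5-4-3-2-1, expanding outward from the peak — single-peaked.
Type 2 (peak Okafor at position 3): ranking walks positions 3-2-1-4-5, expanding outward from the peak — single-peaked.
Type 3 (peak Osei at position 2): ranking walks positions 2-3-1-4-5, expanding outward from the peak — single-peaked.
Type 4 (peak Okafor at position 3): ranking walks positions 3-2-4-1-5, expanding outward from the peak — single-peaked.
Every ranking is single-peaked on this axis.

yes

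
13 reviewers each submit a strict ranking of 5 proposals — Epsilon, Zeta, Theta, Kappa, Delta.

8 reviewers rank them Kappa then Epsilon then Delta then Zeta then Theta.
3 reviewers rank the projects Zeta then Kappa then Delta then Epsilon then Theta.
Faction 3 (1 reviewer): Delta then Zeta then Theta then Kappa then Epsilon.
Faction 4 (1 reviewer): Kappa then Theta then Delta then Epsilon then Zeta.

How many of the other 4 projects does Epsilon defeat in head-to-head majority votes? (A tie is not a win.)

3

Epsilon against each rival (13 reviewers):
Epsilon vs Zeta: Epsilon wins 9–4.
Epsilon vs Theta: 11 to 2, Epsilon.
Epsilon vs Kappa: Kappa, 13–0.
Epsilon vs Delta: 8 for Epsilon, 5 for Delta — Epsilon by 8–5.
Epsilon beats Zeta, Theta, Delta; loses to Kappa — 3 pairwise wins.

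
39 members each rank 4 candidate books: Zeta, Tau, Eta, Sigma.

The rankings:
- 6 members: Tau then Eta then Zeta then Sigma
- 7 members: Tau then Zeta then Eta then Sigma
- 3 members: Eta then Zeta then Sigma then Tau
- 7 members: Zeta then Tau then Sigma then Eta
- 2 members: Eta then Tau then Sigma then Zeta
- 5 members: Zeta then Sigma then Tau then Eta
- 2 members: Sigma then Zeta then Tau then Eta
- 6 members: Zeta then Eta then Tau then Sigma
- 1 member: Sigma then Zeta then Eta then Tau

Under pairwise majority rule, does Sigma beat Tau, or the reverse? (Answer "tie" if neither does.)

Ballots ranking Sigma above Tau: 3 + 5 + 2 + 1 = 11.
Ballots ranking Tau above Sigma: 39 − 11 = 28.
Tau wins the head-to-head 28–11.

Tau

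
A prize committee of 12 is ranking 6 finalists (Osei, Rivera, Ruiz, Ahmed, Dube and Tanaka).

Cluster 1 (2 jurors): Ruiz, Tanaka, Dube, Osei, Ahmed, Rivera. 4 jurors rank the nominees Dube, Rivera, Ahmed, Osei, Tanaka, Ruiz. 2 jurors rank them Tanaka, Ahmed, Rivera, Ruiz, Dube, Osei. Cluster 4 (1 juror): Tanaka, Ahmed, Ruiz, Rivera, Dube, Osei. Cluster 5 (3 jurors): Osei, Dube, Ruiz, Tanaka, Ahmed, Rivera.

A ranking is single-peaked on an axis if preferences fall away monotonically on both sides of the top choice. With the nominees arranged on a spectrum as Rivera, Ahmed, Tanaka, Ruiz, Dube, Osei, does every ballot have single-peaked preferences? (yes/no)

Axis positions: Rivera=1, Ahmed=2, Tanaka=3, Ruiz=4, Dube=5, Osei=6.
Cluster 1 (peak Ruiz at position 4): ranking walks positions 4-3-5-6-2-1, expanding outward from the peak — single-peaked.
Cluster 2: ranking walks positions 5-1-2-6-3-4; Rivera is ranked above Ruiz even though Ruiz lies between Rivera and the peak Dube on the axis — preferences dip and rise again. Not single-peaked.
Cluster 3 (peak Tanaka at position 3): ranking walks positions 3-2-1-4-5-6, expanding outward from the peak — single-peaked.
Cluster 4 (peak Tanaka at position 3): ranking walks positions 3-2-4-1-5-6, expanding outward from the peak — single-peaked.
Cluster 5 (peak Osei at position 6): ranking walks positions 6-5-4-3-2-1, expanding outward from the peak — single-peaked.
Cluster 2 violates single-peakedness, so the profile is not single-peaked on this axis.

no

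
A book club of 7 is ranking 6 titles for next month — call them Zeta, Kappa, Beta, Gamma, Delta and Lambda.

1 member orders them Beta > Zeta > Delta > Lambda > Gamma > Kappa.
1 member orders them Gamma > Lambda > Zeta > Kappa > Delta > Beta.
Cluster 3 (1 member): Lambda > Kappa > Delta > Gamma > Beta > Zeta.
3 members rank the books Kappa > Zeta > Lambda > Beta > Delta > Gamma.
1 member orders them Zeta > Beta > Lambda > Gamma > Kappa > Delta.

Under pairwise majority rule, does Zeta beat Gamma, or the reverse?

Zeta

Ballots ranking Zeta above Gamma: 1 + 3 + 1 = 5.
Ballots ranking Gamma above Zeta: 7 − 5 = 2.
Zeta wins the head-to-head 5–2.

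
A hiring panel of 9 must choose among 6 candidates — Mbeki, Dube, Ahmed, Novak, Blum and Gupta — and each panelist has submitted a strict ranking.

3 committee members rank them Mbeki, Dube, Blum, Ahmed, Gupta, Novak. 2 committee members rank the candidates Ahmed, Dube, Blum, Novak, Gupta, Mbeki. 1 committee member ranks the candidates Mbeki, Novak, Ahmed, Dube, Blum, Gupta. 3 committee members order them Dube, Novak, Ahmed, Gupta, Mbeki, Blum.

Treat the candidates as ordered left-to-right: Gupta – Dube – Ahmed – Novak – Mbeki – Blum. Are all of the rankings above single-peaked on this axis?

no

Axis positions: Gupta=1, Dube=2, Ahmed=3, Novak=4, Mbeki=5, Blum=6.
Type 1: ranking walks positions 5-2-6-3-1-4; Dube is ranked above Novak even though Novak lies between Dube and the peak Mbeki on the axis — preferences dip and rise again. Not single-peaked.
Type 2: ranking walks positions 3-2-6-4-1-5; Blum is ranked above Novak even though Novak lies between Blum and the peak Ahmed on the axis — preferences dip and rise again. Not single-peaked.
Type 3 (peak Mbeki at position 5): ranking walks positions 5-4-3-2-6-1, expanding outward from the peak — single-peaked.
Type 4: ranking walks positions 2-4-3-1-5-6; Novak is ranked above Ahmed even though Ahmed lies between Novak and the peak Dube on the axis — preferences dip and rise again. Not single-peaked.
Type 1 violates single-peakedness, so the profile is not single-peaked on this axis.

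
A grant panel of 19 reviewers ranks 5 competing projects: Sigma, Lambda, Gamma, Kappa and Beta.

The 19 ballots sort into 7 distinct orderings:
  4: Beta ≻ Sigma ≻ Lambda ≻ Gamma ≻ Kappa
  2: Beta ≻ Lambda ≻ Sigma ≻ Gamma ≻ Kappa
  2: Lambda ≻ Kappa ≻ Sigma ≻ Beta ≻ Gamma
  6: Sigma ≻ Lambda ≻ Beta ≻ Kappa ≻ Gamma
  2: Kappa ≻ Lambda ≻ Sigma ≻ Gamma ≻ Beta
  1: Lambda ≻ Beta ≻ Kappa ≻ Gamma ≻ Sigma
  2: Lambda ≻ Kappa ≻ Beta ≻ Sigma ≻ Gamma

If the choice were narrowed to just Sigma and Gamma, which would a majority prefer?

Sigma

Ballots ranking Sigma above Gamma: 4 + 2 + 2 + 6 + 2 + 2 = 18.
Ballots ranking Gamma above Sigma: 19 − 18 = 1.
Sigma wins the head-to-head 18–1.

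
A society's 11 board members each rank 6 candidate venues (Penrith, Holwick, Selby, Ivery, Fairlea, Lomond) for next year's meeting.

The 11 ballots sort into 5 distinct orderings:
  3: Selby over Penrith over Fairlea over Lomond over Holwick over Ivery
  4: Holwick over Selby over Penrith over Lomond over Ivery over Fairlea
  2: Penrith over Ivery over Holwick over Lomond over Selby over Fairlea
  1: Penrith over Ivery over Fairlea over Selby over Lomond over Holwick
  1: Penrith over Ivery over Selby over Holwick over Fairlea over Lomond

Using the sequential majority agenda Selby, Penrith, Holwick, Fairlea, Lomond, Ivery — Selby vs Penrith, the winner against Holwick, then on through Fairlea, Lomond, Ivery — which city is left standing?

Holwick

Round 1: Selby vs Penrith — 7–4, Selby advances.
Round 2: Selby vs Holwick — 5–6, Holwick advances.
Round 3: Holwick vs Fairlea — 7–4, Holwick advances.
Round 4: Holwick vs Lomond — 7–4, Holwick advances.
Round 5: Holwick vs Ivery — 7–4, Holwick advances.
Holwick survives the agenda.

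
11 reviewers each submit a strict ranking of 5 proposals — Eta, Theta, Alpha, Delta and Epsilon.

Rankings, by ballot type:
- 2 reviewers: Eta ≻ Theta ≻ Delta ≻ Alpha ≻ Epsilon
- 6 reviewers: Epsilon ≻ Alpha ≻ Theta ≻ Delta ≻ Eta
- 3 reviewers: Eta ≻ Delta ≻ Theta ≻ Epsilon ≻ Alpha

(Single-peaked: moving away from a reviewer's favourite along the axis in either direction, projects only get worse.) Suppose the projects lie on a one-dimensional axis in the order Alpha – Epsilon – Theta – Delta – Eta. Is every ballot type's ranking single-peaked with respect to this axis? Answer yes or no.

Axis positions: Alpha=1, Epsilon=2, Theta=3, Delta=4, Eta=5.
Ballot type 1: ranking walks positions 5-3-4-1-2; Theta is ranked above Delta even though Delta lies between Theta and the peak Eta on the axis — preferences dip and rise again. Not single-peaked.
Ballot type 2 (peak Epsilon at position 2): ranking walks positions 2-1-3-4-5, expanding outward from the peak — single-peaked.
Ballot type 3 (peak Eta at position 5): ranking walks positions 5-4-3-2-1, expanding outward from the peak — single-peaked.
Ballot type 1 violates single-peakedness, so the profile is not single-peaked on this axis.

no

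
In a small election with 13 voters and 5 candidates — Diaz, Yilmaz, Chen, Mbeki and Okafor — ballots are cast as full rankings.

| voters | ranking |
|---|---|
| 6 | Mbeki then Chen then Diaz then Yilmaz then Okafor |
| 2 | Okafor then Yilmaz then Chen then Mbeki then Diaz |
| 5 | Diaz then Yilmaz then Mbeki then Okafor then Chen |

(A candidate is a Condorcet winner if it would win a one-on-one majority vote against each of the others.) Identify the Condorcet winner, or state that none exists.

none

Head-to-head results (13 voters):
Diaz vs Yilmaz: 6+5 = 11 for Diaz, 2 for Yilmaz — Diaz by 11–2.
Diaz vs Chen: Chen, 8–5.
Diaz vs Mbeki: Diaz is ranked higher on 5 ballots, Mbeki on 8. Mbeki wins 8–5.
Diaz vs Okafor: Diaz preferred on 6+5 = 11 ballots; Diaz wins 11–2.
Yilmaz vs Chen: Yilmaz is ranked higher on 2+5 = 7 ballots, Chen on 6. Yilmaz wins 7–6.
Yilmaz vs Mbeki: Yilmaz, 7–6.
Yilmaz–Okafor: Yilmaz 11–2.
Chen vs Mbeki: Chen preferred on 2 ballots; Mbeki wins 11–2.
Chen vs Okafor: Chen is ranked higher on 6 ballots, Okafor on 7. Okafor wins 7–6.
Mbeki vs Okafor: Mbeki is ranked higher on 6+5 = 11 ballots, Okafor on 2. Mbeki wins 11–2.
No candidate is unbeaten: Diaz loses to Chen; Yilmaz loses to Diaz; Chen loses to Yilmaz; Mbeki loses to Yilmaz; Okafor loses to Diaz. In particular Diaz > Yilmaz > Chen > Diaz is a majority cycle — no Condorcet winner exists.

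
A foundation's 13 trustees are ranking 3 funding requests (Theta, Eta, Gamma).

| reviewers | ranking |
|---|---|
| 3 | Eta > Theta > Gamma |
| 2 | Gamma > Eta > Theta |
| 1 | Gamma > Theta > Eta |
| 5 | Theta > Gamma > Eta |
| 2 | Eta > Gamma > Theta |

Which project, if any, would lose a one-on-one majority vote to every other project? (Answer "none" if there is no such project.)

Head-to-head results (13 reviewers):
Theta vs Eta: Theta is ranked higher on 1+5 = 6 ballots, Eta on 7. Eta wins 7–6.
Theta–Gamma: Theta 8–5.
Eta vs Gamma: Gamma, 8–5.
Every project wins at least one matchup (Theta beats Gamma; Eta beats Theta; Gamma beats Eta), so there is no Condorcet loser.

none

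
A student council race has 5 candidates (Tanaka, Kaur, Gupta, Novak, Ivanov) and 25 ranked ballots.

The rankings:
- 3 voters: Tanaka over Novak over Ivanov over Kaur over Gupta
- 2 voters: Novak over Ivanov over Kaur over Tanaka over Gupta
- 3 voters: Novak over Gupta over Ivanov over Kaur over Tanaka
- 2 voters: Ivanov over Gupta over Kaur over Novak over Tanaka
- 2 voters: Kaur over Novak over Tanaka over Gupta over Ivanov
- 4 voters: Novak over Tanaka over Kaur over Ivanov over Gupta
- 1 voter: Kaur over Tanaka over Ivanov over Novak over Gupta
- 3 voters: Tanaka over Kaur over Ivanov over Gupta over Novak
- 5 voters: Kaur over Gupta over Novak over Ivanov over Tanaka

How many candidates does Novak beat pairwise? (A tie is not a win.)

Novak against each rival (25 voters):
Novak vs Tanaka: Novak preferred on 2+3+2+2+4+5 = 18 ballots; Novak wins 18–7.
Novak vs Kaur: Kaur, 13–12.
Novak vs Gupta: Novak preferred on 3+2+3+2+4+1 = 15 ballots; Novak wins 15–10.
Novak vs Ivanov: Novak, 19–6.
Novak beats Tanaka, Gupta, Ivanov; loses to Kaur — 3 pairwise wins.

3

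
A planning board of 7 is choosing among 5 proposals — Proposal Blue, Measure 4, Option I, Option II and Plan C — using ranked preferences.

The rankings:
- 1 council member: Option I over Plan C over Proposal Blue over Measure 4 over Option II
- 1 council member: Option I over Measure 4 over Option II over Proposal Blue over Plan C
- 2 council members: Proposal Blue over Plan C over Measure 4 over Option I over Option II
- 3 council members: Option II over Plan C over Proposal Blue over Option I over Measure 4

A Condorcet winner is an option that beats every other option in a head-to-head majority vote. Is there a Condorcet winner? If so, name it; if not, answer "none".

none

Head-to-head results (7 council members):
Proposal Blue–Measure 4: Proposal Blue 6–1.
Proposal Blue vs Option I: Proposal Blue wins 5–2.
Proposal Blue vs Option II: Option II, 4–3.
Proposal Blue vs Plan C: Plan C, 4–3.
Measure 4 vs Option I: Option I, 5–2.
Measure 4 vs Option II: Measure 4, 4–3.
Measure 4 vs Plan C: Plan C wins 6–1.
Option I vs Option II: Option I preferred on 1+1+2 = 4 ballots; Option I wins 4–3.
Option I vs Plan C: 2 to 5, Plan C.
Option II vs Plan C: Option II preferred on 1+3 = 4 ballots; Option II wins 4–3.
No option is unbeaten: Proposal Blue loses to Option II; Measure 4 loses to Proposal Blue; Option I loses to Proposal Blue; Option II loses to Measure 4; Plan C loses to Option II. In particular Proposal Blue beats Measure 4 beats Option II beats Proposal Blue is a majority cycle — no Condorcet winner exists.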